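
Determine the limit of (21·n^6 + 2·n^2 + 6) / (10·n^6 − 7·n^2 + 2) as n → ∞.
lim = 21/10

For large n the leading n^6 terms dominate both numerator and denominator. Dividing top and bottom by n^6, every other term tends to 0, leaving 21/10.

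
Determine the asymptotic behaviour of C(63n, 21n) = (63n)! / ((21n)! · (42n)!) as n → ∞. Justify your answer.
C(63n, 21n) ~ (27/4)^(21n) · sqrt(3/(4π·21n))

Write N = 21n. Apply Stirling to each factorial:
  (3N)! ~ sqrt(2π·3N) · (3N/e)^(3N),
  N! ~ sqrt(2π N) · (N/e)^N,
  (2N)! ~ sqrt(2π·2N) · (2N/e)^(2N).
The exponential factors combine to (3N)^(3N) / (N^N · (2N)^(2N)) = 3^(3N)/2^(2N) = (3^3/2^2)^N = (27/4)^N.
The square-root prefactors combine to sqrt(2π·3N) / (sqrt(2π N)·sqrt(2π·2N)) = sqrt(3 / (2π·2·N)) = sqrt(3/(4π·21n)).
Substituting N = 21n: C(63n, 21n) ~ (27/4)^(21n) · sqrt(3/(4π·21n)).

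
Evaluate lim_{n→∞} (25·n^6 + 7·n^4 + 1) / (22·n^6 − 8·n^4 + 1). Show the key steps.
lim = 25/22

For large n the leading n^6 terms dominate both numerator and denominator. Dividing top and bottom by n^6, every other term tends to 0, leaving 25/22.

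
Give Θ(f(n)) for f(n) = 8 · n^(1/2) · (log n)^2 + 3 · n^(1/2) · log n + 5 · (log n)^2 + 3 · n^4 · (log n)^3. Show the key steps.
f(n) ∈ Θ(n^4 · (log n)^3)

Compare the terms by growth order. For large n, n^a · (log n)^b dominates n^a' · (log n)^b' iff a > a', or (a = a' and b > b'). Ranking the 4 terms shows the dominant one is 3 · n^4 · (log n)^3. Hence f(n) ∈ Θ(n^4 · (log n)^3).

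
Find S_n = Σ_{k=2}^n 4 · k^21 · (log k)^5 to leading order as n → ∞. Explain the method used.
S_n ~ 2 · n^22 · (log n)^5 / 11

By integral comparison, S_n = ∫_1^n 4 · x^21 · (log x)^5 dx + O(n^21 · (log n)^5). For the integral, the leading term of ∫_1^n x^21 (log x)^5 dx is n^22/22 · (log n)^5 (by repeated integration by parts; each step lowers the log-exponent and produces a relatively O(1/log n) correction). Hence S_n ~ 2 · n^22 · (log n)^5 / 11.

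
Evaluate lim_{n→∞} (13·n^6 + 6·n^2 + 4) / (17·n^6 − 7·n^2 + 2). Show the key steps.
lim = 13/17

For large n the leading n^6 terms dominate both numerator and denominator. Dividing top and bottom by n^6, every other term tends to 0, leaving 13/17.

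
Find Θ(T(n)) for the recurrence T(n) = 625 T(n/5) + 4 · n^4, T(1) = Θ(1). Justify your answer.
T(n) = Θ(n^4 log n)

log_5 625 = 4, and f(n) = 4 · n^4 = Θ(n^(log_5 625)). This is Case 2 of the master theorem: T(n) = Θ(f(n) · log n) = Θ(n^4 log n).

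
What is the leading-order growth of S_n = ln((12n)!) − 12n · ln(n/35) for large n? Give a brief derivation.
S_n ~ 12n · (ln 420 − 1) + O(ln n)

Stirling: ln((12n)!) = 12n ln(12n) − 12n + O(ln n).
  S_n = 12n ln(12n) − 12n − 12n ln(n/35) + O(ln n)
      = 12n ln(12n) − 12n ln n + 12n ln 35 − 12n + O(ln n)
      = 12n ln 12 + 12n ln 35 − 12n + O(ln n)
      = 12n (ln 420 − 1) + O(ln n).
Numerically ln(420) − 1 ≈ 5.0403.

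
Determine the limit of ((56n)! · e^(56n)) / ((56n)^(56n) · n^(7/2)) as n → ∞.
lim = 0

Stirling: (56n)! ~ sqrt(2π·56n) · (56n/e)^(56n). Hence
  (56n)! · e^(56n) / (56n)^(56n) ~ sqrt(2π·56n).
Dividing by n^(7/2): sqrt(2π·56n) / n^(7/2) = sqrt(2π·56) · n^((1−7)/2), so the expression behaves like sqrt(2π·56) · n^((1−7)/2) → 0.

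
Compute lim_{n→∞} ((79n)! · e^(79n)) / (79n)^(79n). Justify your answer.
lim = ∞

Stirling: (79n)! ~ sqrt(2π·79n) · (79n/e)^(79n). Hence
  (79n)! · e^(79n) / (79n)^(79n) ~ sqrt(2π·79n) = sqrt(2π·79) · sqrt(n) → ∞.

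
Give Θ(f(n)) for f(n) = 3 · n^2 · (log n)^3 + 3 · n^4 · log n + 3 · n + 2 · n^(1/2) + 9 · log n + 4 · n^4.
f(n) ∈ Θ(n^4 · log n)

Compare the terms by growth order. For large n, n^a · (log n)^b dominates n^a' · (log n)^b' iff a > a', or (a = a' and b > b'). Ranking the 6 terms shows the dominant one is 3 · n^4 · log n. Hence f(n) ∈ Θ(n^4 · log n).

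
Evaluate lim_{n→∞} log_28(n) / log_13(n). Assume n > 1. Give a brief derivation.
lim = ln(13) / ln(28) = log_28(13)

Change of base: log_28(n) = ln n / ln 28 and log_13(n) = ln n / ln 13. The ratio is (ln n / ln 28) · (ln 13 / ln n) = ln 13 / ln 28, a constant independent of n. So the limit is ln 13 / ln 28 = log_28(13).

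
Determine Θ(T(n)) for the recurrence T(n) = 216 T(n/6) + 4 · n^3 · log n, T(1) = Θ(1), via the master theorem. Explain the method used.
T(n) = Θ(n^3 · (log n)^2)

Here log_6 216 = 3 and f(n) = 4 · n^3 · log n = Θ(n^(log_6 216) · (log n)^1). This is the extended Case 2 of the master theorem (f matches the critical exponent up to log factors), giving T(n) = Θ(n^(log_6 216) · (log n)^(1+1)) = Θ(n^3 · (log n)^2).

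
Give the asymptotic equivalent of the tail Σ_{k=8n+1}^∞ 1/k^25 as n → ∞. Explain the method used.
Σ_{k>8n} 1/k^25 ~ 1/(24 · (8n)^24)

Compare to the integral: ∫_{8n}^∞ x^(−25) dx = [−x^(−24)/24]_{8n}^∞ = 1/((25−1)·(8n)^24). Euler-Maclaurin then gives
  Σ_{k>8n} 1/k^25 = ∫_{8n}^∞ dx/x^25 − 1/(2·(8n)^25) + O(1/(8n)^26).
(Equivalently this is ζ(25) − Σ_{k≤8n} 1/k^25.)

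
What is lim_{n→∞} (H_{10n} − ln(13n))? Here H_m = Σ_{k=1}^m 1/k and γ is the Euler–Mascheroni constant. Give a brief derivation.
lim = ln(10/13) + γ

By Euler-Maclaurin, H_m = ln m + γ + O(1/m). So
  H_{10n} − ln(13n) = ln(10n) + γ − ln(13n) + O(1/n)
                       = ln(10/13) + γ + O(1/n).
Hence the limit is ln(10/13) + γ.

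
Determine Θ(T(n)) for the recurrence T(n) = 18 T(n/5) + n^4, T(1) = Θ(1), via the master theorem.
T(n) = Θ(n^4)

log_5 18 ≈ 1.796. f(n) = n^4 dominates n^(log_5 18) since 4 > 1.796, and the regularity condition a·f(n/b) = 18·(n/5)^4 = (18/625)·n^4 ≤ c·f(n) holds with c = 18/625 ≈ 0.0288 < 1. So this is Case 3: T(n) = Θ(f(n)) = Θ(n^4).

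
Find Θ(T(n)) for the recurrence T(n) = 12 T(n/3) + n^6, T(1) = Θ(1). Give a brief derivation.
T(n) = Θ(n^6)

log_3 12 ≈ 2.262. f(n) = n^6 dominates n^(log_3 12) since 6 > 2.262, and the regularity condition a·f(n/b) = 12·(n/3)^6 = (12/729)·n^6 ≤ c·f(n) holds with c = 12/729 ≈ 0.0165 < 1. So this is Case 3: T(n) = Θ(f(n)) = Θ(n^6).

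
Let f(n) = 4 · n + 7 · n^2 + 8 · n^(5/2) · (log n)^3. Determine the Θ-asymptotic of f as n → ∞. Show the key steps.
f(n) ∈ Θ(n^(5/2) · (log n)^3)

Compare the terms by growth order. For large n, n^a · (log n)^b dominates n^a' · (log n)^b' iff a > a', or (a = a' and b > b'). Ranking the 3 terms shows the dominant one is 8 · n^(5/2) · (log n)^3. Hence f(n) ∈ Θ(n^(5/2) · (log n)^3).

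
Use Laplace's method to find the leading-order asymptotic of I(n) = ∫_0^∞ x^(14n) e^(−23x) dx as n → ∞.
I(n) ~ (sqrt(2π·14n) / 23) · (14n/(23e))^(14n)

Write the integrand as exp(14n ln x − 23x) and set f(x) = 14n ln x − 23x. Then f'(x) = 14n/x − 23 = 0 at x* = 14n/23, and f''(x*) = −14n/x*^2 = −23^2/(14n). Laplace's method (interior maximum) gives
  I(n) ~ e^(f(x*)) · sqrt(2π / |f''(x*)|)
        = exp(14n ln(14n/23) − 14n) · sqrt(2π · 14n / 23^2)
        = (14n/23)^(14n) e^(−14n) · sqrt(2π·14n) / 23
        = (sqrt(2π·14n) / 23) · (14n/(23e))^(14n).
This matches Γ(14n+1)/23^(14n+1) with Stirling applied to Γ.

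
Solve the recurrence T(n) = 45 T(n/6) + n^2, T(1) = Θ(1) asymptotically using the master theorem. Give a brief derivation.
T(n) = Θ(n^(log_6 45))

Master theorem: compare f(n) = n^2 to n^(log_6 45) where log_6 45 ≈ 2.125. Since 2 < log_6 45, we have f(n) = O(n^(log_6 45 − ε)) for some ε > 0 — Case 1. Hence T(n) = Θ(n^(log_6 45)).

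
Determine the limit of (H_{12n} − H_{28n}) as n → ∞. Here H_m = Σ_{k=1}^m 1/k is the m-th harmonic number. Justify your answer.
lim = ln(12/28) = ln(3/7)

Euler-Maclaurin gives H_m = ln m + γ + 1/(2m) + O(1/m^2). The γ and O(1/m) terms cancel in the difference:
  H_{12n} − H_{28n} = ln(12n) − ln(28n) + O(1/n) = ln(12/28) + O(1/n).
Hence the limit is ln(12/28) = ln(3/7).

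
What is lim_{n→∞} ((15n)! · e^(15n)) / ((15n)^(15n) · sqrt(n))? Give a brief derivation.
lim = sqrt(2π·15)

Stirling: (15n)! ~ sqrt(2π·15n) · (15n/e)^(15n). Hence
  (15n)! · e^(15n) / (15n)^(15n) ~ sqrt(2π·15n).
Dividing by sqrt(n): sqrt(2π·15n) / sqrt(n) = sqrt(2π·15) · n^((1−1)/2), so the limit is sqrt(2π·15).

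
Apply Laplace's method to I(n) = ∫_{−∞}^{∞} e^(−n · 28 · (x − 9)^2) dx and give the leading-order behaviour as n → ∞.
I(n) = sqrt(π/(28n))

Here φ(x) = 28 · (x − 9)^2 has its unique minimum at x* = 9 with φ(x*) = 0 and φ''(x*) = 56. Laplace's method gives
  I(n) ~ e^(−n φ(x*)) · sqrt(2π / (n · φ''(x*))) = sqrt(2π / (56n)) = sqrt(π/(28n)).
This is exact: substituting u = (x − 9)·sqrt(28n) gives I(n) = (1/sqrt(28n)) ∫_{−∞}^{∞} e^(−u^2) du = sqrt(π/(28n)).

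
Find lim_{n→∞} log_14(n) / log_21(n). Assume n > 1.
lim = ln(21) / ln(14) = log_14(21)

Change of base: log_14(n) = ln n / ln 14 and log_21(n) = ln n / ln 21. The ratio is (ln n / ln 14) · (ln 21 / ln n) = ln 21 / ln 14, a constant independent of n. So the limit is ln 21 / ln 14 = log_14(21).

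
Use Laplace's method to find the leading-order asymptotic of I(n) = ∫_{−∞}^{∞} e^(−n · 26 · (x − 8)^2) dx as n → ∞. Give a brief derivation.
I(n) = sqrt(π/(26n))

Here φ(x) = 26 · (x − 8)^2 has its unique minimum at x* = 8 with φ(x*) = 0 and φ''(x*) = 52. Laplace's method gives
  I(n) ~ e^(−n φ(x*)) · sqrt(2π / (n · φ''(x*))) = sqrt(2π / (52n)) = sqrt(π/(26n)).
This is exact: substituting u = (x − 8)·sqrt(26n) gives I(n) = (1/sqrt(26n)) ∫_{−∞}^{∞} e^(−u^2) du = sqrt(π/(26n)).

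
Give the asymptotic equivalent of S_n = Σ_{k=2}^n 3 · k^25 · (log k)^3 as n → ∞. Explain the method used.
S_n ~ 3 · n^26 · (log n)^3 / 26

By integral comparison, S_n = ∫_1^n 3 · x^25 · (log x)^3 dx + O(n^25 · (log n)^3). For the integral, the leading term of ∫_1^n x^25 (log x)^3 dx is n^26/26 · (log n)^3 (by repeated integration by parts; each step lowers the log-exponent and produces a relatively O(1/log n) correction). Hence S_n ~ 3 · n^26 · (log n)^3 / 26.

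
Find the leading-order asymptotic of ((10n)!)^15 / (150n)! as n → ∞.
((10n)!)^15/(150n)! ~ ((2π·10n)^(14/2) / sqrt(15)) · 15^(−15·10n)  →  0

Write N = 10n. Stirling: N! ~ sqrt(2π N)(N/e)^N and (15N)! ~ sqrt(2π·15N)·(15N/e)^(15N).
  (N!)^15/(15N)! ~ (2π N)^(15/2) (N/e)^(15N) / [sqrt(2π·15N) (15N/e)^(15N)]
     = (2π N)^(15/2) / sqrt(2π·15N) · (N/(15N))^(15N)
     = (2π N)^((15−1)/2) / sqrt(15) · 15^(−15N).
Since 15^15 > 1, the factor 15^(−15N) decays exponentially, so the ratio → 0. Substituting N = 10n gives the stated form.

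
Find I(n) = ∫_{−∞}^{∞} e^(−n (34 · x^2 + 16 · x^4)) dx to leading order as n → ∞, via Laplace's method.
I(n) ~ sqrt(π/(34n))

φ(x) = 34 · x^2 + 16 · x^4 has its unique global minimum at x* = 0 (since φ'(x) = 68x + 64x^3 = 0 only at x = 0 for real x with both coefficients positive, and φ → ∞ as |x| → ∞). At x* = 0, φ(0) = 0 and φ''(0) = 68. Laplace's method then gives
  I(n) ~ sqrt(2π / (n · φ''(0))) · e^(−n φ(0)) = sqrt(2π / (68n)) = sqrt(π/(34n)).
The 16 · x^4 term contributes only at subleading order (an O(1/n) relative correction).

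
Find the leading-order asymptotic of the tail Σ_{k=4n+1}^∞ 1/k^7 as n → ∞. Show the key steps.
Σ_{k>4n} 1/k^7 ~ 1/(6 · (4n)^6)

Compare to the integral: ∫_{4n}^∞ x^(−7) dx = [−x^(−6)/6]_{4n}^∞ = 1/((7−1)·(4n)^6). Euler-Maclaurin then gives
  Σ_{k>4n} 1/k^7 = ∫_{4n}^∞ dx/x^7 − 1/(2·(4n)^7) + O(1/(4n)^8).
(Equivalently this is ζ(7) − Σ_{k≤4n} 1/k^7.)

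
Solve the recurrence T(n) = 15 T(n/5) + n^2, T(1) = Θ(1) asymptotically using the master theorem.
T(n) = Θ(n^2)

log_5 15 ≈ 1.683. f(n) = n^2 dominates n^(log_5 15) since 2 > 1.683, and the regularity condition a·f(n/b) = 15·(n/5)^2 = (15/25)·n^2 ≤ c·f(n) holds with c = 15/25 ≈ 0.6 < 1. So this is Case 3: T(n) = Θ(f(n)) = Θ(n^2).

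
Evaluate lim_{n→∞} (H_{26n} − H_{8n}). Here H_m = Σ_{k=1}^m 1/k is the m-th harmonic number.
lim = ln(26/8) = ln(13/4)

Euler-Maclaurin gives H_m = ln m + γ + 1/(2m) + O(1/m^2). The γ and O(1/m) terms cancel in the difference:
  H_{26n} − H_{8n} = ln(26n) − ln(8n) + O(1/n) = ln(26/8) + O(1/n).
Hence the limit is ln(26/8) = ln(13/4).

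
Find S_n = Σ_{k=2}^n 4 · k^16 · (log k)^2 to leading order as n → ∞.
S_n ~ 4 · n^17 · (log n)^2 / 17

By integral comparison, S_n = ∫_1^n 4 · x^16 · (log x)^2 dx + O(n^16 · (log n)^2). For the integral, the leading term of ∫_1^n x^16 (log x)^2 dx is n^17/17 · (log n)^2 (by repeated integration by parts; each step lowers the log-exponent and produces a relatively O(1/log n) correction). Hence S_n ~ 4 · n^17 · (log n)^2 / 17.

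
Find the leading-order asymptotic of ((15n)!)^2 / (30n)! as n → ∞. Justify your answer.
((15n)!)^2/(30n)! ~ ((2π·15n)^(1/2) / sqrt(2)) · 2^(−2·15n)  →  0

Write N = 15n. Stirling: N! ~ sqrt(2π N)(N/e)^N and (2N)! ~ sqrt(2π·2N)·(2N/e)^(2N).
  (N!)^2/(2N)! ~ (2π N)^(2/2) (N/e)^(2N) / [sqrt(2π·2N) (2N/e)^(2N)]
     = (2π N)^(2/2) / sqrt(2π·2N) · (N/(2N))^(2N)
     = (2π N)^((2−1)/2) / sqrt(2) · 2^(−2N).
Since 2^2 > 1, the factor 2^(−2N) decays exponentially, so the ratio → 0. Substituting N = 15n gives the stated form.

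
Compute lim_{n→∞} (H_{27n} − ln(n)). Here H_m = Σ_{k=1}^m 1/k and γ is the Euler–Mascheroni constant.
lim = ln 27 + γ

By Euler-Maclaurin, H_m = ln m + γ + O(1/m). So
  H_{27n} − ln(n) = ln(27n) + γ − ln(n) + O(1/n)
                       = ln(27/1) + γ + O(1/n).
Hence the limit is ln(27/1) + γ.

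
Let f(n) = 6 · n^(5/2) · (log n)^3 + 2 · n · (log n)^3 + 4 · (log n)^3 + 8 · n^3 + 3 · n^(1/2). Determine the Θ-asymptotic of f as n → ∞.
f(n) ∈ Θ(n^3)

Compare the terms by growth order. For large n, n^a · (log n)^b dominates n^a' · (log n)^b' iff a > a', or (a = a' and b > b'). Ranking the 5 terms shows the dominant one is 8 · n^3. Hence f(n) ∈ Θ(n^3).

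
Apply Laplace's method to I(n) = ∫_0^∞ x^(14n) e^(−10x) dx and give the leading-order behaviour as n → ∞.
I(n) ~ (sqrt(2π·14n) / 10) · (14n/(10e))^(14n)

Write the integrand as exp(14n ln x − 10x) and set f(x) = 14n ln x − 10x. Then f'(x) = 14n/x − 10 = 0 at x* = 14n/10, and f''(x*) = −14n/x*^2 = −10^2/(14n). Laplace's method (interior maximum) gives
  I(n) ~ e^(f(x*)) · sqrt(2π / |f''(x*)|)
        = exp(14n ln(14n/10) − 14n) · sqrt(2π · 14n / 10^2)
        = (14n/10)^(14n) e^(−14n) · sqrt(2π·14n) / 10
        = (sqrt(2π·14n) / 10) · (14n/(10e))^(14n).
This matches Γ(14n+1)/10^(14n+1) with Stirling applied to Γ.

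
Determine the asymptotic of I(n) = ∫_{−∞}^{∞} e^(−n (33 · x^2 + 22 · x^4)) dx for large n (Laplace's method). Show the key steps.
I(n) ~ sqrt(π/(33n))

φ(x) = 33 · x^2 + 22 · x^4 has its unique global minimum at x* = 0 (since φ'(x) = 66x + 88x^3 = 0 only at x = 0 for real x with both coefficients positive, and φ → ∞ as |x| → ∞). At x* = 0, φ(0) = 0 and φ''(0) = 66. Laplace's method then gives
  I(n) ~ sqrt(2π / (n · φ''(0))) · e^(−n φ(0)) = sqrt(2π / (66n)) = sqrt(π/(33n)).
The 22 · x^4 term contributes only at subleading order (an O(1/n) relative correction).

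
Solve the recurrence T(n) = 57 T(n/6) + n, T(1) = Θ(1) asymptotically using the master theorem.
T(n) = Θ(n^(log_6 57))

Master theorem: compare f(n) = n to n^(log_6 57) where log_6 57 ≈ 2.256. Since 1 < log_6 57, we have f(n) = O(n^(log_6 57 − ε)) for some ε > 0 — Case 1. Hence T(n) = Θ(n^(log_6 57)).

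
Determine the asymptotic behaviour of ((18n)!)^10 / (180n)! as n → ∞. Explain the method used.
((18n)!)^10/(180n)! ~ ((2π·18n)^(9/2) / sqrt(10)) · 10^(−10·18n)  →  0

Write N = 18n. Stirling: N! ~ sqrt(2π N)(N/e)^N and (10N)! ~ sqrt(2π·10N)·(10N/e)^(10N).
  (N!)^10/(10N)! ~ (2π N)^(10/2) (N/e)^(10N) / [sqrt(2π·10N) (10N/e)^(10N)]
     = (2π N)^(10/2) / sqrt(2π·10N) · (N/(10N))^(10N)
     = (2π N)^((10−1)/2) / sqrt(10) · 10^(−10N).
Since 10^10 > 1, the factor 10^(−10N) decays exponentially, so the ratio → 0. Substituting N = 18n gives the stated form.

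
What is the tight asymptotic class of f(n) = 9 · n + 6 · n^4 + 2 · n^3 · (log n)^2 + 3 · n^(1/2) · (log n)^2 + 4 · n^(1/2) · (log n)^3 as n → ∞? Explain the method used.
f(n) ∈ Θ(n^4)

Compare the terms by growth order. For large n, n^a · (log n)^b dominates n^a' · (log n)^b' iff a > a', or (a = a' and b > b'). Ranking the 5 terms shows the dominant one is 6 · n^4. Hence f(n) ∈ Θ(n^4).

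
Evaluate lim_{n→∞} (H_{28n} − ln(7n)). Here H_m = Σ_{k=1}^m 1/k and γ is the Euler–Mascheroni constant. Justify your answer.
lim = ln 4 + γ

By Euler-Maclaurin, H_m = ln m + γ + O(1/m). So
  H_{28n} − ln(7n) = ln(28n) + γ − ln(7n) + O(1/n)
                       = ln(28/7) + γ + O(1/n).
Hence the limit is ln(28/7) + γ (= ln 4).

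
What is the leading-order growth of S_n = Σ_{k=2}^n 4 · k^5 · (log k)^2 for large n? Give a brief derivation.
S_n ~ 2 · n^6 · (log n)^2 / 3

By integral comparison, S_n = ∫_1^n 4 · x^5 · (log x)^2 dx + O(n^5 · (log n)^2). For the integral, the leading term of ∫_1^n x^5 (log x)^2 dx is n^6/6 · (log n)^2 (by repeated integration by parts; each step lowers the log-exponent and produces a relatively O(1/log n) correction). Hence S_n ~ 2 · n^6 · (log n)^2 / 3.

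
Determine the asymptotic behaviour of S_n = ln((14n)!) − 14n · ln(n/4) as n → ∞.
S_n ~ 14n · (ln 56 − 1) + O(ln n)

Stirling: ln((14n)!) = 14n ln(14n) − 14n + O(ln n).
  S_n = 14n ln(14n) − 14n − 14n ln(n/4) + O(ln n)
      = 14n ln(14n) − 14n ln n + 14n ln 4 − 14n + O(ln n)
      = 14n ln 14 + 14n ln 4 − 14n + O(ln n)
      = 14n (ln 56 − 1) + O(ln n).
Numerically ln(56) − 1 ≈ 3.0254.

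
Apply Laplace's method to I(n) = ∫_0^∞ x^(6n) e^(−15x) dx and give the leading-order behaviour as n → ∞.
I(n) ~ (sqrt(2π·6n) / 15) · (6n/(15e))^(6n)

Write the integrand as exp(6n ln x − 15x) and set f(x) = 6n ln x − 15x. Then f'(x) = 6n/x − 15 = 0 at x* = 6n/15, and f''(x*) = −6n/x*^2 = −15^2/(6n). Laplace's method (interior maximum) gives
  I(n) ~ e^(f(x*)) · sqrt(2π / |f''(x*)|)
        = exp(6n ln(6n/15) − 6n) · sqrt(2π · 6n / 15^2)
        = (6n/15)^(6n) e^(−6n) · sqrt(2π·6n) / 15
        = (sqrt(2π·6n) / 15) · (6n/(15e))^(6n).
This matches Γ(6n+1)/15^(6n+1) with Stirling applied to Γ.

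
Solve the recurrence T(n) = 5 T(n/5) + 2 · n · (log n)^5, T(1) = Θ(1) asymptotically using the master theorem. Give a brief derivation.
T(n) = Θ(n · (log n)^6)

Here log_5 5 = 1 and f(n) = 2 · n · (log n)^5 = Θ(n^(log_5 5) · (log n)^5). This is the extended Case 2 of the master theorem (f matches the critical exponent up to log factors), giving T(n) = Θ(n^(log_5 5) · (log n)^(5+1)) = Θ(n · (log n)^6).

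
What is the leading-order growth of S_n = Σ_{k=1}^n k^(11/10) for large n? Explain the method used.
S_n ~ (10/21) · n^(21/10)

Integral comparison: Σ_{k=1}^n k^(11/10) = ∫_0^n x^(11/10) dx + O(n^(11/10)). The integral is n^(1 + 11/10) / (1 + 11/10) = n^((11+10)/10) / ((11+10)/10) = (10/21) · n^(21/10).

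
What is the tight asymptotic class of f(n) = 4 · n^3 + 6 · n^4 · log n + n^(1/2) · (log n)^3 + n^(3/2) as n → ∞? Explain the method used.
f(n) ∈ Θ(n^4 · log n)

Compare the terms by growth order. For large n, n^a · (log n)^b dominates n^a' · (log n)^b' iff a > a', or (a = a' and b > b'). Ranking the 4 terms shows the dominant one is 6 · n^4 · log n. Hence f(n) ∈ Θ(n^4 · log n).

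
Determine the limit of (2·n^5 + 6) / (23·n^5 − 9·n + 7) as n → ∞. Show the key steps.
lim = 2/23

For large n the leading n^5 terms dominate both numerator and denominator. Dividing top and bottom by n^5, every other term tends to 0, leaving 2/23.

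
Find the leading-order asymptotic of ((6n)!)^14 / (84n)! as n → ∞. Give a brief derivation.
((6n)!)^14/(84n)! ~ ((2π·6n)^(13/2) / sqrt(14)) · 14^(−14·6n)  →  0

Write N = 6n. Stirling: N! ~ sqrt(2π N)(N/e)^N and (14N)! ~ sqrt(2π·14N)·(14N/e)^(14N).
  (N!)^14/(14N)! ~ (2π N)^(14/2) (N/e)^(14N) / [sqrt(2π·14N) (14N/e)^(14N)]
     = (2π N)^(14/2) / sqrt(2π·14N) · (N/(14N))^(14N)
     = (2π N)^((14−1)/2) / sqrt(14) · 14^(−14N).
Since 14^14 > 1, the factor 14^(−14N) decays exponentially, so the ratio → 0. Substituting N = 6n gives the stated form.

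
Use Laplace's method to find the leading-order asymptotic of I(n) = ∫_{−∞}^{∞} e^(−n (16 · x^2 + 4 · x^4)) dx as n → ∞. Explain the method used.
I(n) ~ sqrt(π/(16n))

φ(x) = 16 · x^2 + 4 · x^4 has its unique global minimum at x* = 0 (since φ'(x) = 32x + 16x^3 = 0 only at x = 0 for real x with both coefficients positive, and φ → ∞ as |x| → ∞). At x* = 0, φ(0) = 0 and φ''(0) = 32. Laplace's method then gives
  I(n) ~ sqrt(2π / (n · φ''(0))) · e^(−n φ(0)) = sqrt(2π / (32n)) = sqrt(π/(16n)).
The 4 · x^4 term contributes only at subleading order (an O(1/n) relative correction).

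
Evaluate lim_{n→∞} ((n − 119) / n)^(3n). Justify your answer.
lim = e^(−357)

Rewrite as (1 − 119/n)^(3n). By the standard limit (1 + x/n)^n → e^x, we have (1 − 119/n)^n → e^(−119), and raising to the 3rd power gives e^(−357).
More precisely, ln[(1 − 119/n)^(3n)] = 3n · ln(1 − 119/n) = 3n · (-119/n + O(1/n^2)) = -357 + O(1/n) → -357.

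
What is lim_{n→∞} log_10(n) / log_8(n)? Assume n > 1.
lim = ln(8) / ln(10) = log_10(8)

Change of base: log_10(n) = ln n / ln 10 and log_8(n) = ln n / ln 8. The ratio is (ln n / ln 10) · (ln 8 / ln n) = ln 8 / ln 10, a constant independent of n. So the limit is ln 8 / ln 10 = log_10(8).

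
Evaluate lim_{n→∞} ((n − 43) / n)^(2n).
lim = e^(−86)

Rewrite as (1 − 43/n)^(2n). By the standard limit (1 + x/n)^n → e^x, we have (1 − 43/n)^n → e^(−43), and raising to the 2nd power gives e^(−86).
More precisely, ln[(1 − 43/n)^(2n)] = 2n · ln(1 − 43/n) = 2n · (-43/n + O(1/n^2)) = -86 + O(1/n) → -86.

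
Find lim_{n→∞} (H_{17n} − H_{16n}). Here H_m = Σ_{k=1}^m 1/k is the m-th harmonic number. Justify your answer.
lim = ln(17/16)

Euler-Maclaurin gives H_m = ln m + γ + 1/(2m) + O(1/m^2). The γ and O(1/m) terms cancel in the difference:
  H_{17n} − H_{16n} = ln(17n) − ln(16n) + O(1/n) = ln(17/16) + O(1/n).
Hence the limit is ln(17/16).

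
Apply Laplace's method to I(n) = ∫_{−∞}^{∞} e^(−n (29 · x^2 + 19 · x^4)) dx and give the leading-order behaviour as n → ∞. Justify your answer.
I(n) ~ sqrt(π/(29n))

φ(x) = 29 · x^2 + 19 · x^4 has its unique global minimum at x* = 0 (since φ'(x) = 58x + 76x^3 = 0 only at x = 0 for real x with both coefficients positive, and φ → ∞ as |x| → ∞). At x* = 0, φ(0) = 0 and φ''(0) = 58. Laplace's method then gives
  I(n) ~ sqrt(2π / (n · φ''(0))) · e^(−n φ(0)) = sqrt(2π / (58n)) = sqrt(π/(29n)).
The 19 · x^4 term contributes only at subleading order (an O(1/n) relative correction).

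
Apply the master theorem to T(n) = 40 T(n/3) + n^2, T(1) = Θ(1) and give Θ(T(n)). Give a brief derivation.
T(n) = Θ(n^(log_3 40))

Master theorem: compare f(n) = n^2 to n^(log_3 40) where log_3 40 ≈ 3.358. Since 2 < log_3 40, we have f(n) = O(n^(log_3 40 − ε)) for some ε > 0 — Case 1. Hence T(n) = Θ(n^(log_3 40)).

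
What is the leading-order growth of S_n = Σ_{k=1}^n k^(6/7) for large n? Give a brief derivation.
S_n ~ (7/13) · n^(13/7)

Integral comparison: Σ_{k=1}^n k^(6/7) = ∫_0^n x^(6/7) dx + O(n^(6/7)). The integral is n^(1 + 6/7) / (1 + 6/7) = n^((6+7)/7) / ((6+7)/7) = (7/13) · n^(13/7).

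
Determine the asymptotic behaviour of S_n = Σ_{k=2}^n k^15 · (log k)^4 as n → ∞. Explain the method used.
S_n ~ n^16 · (log n)^4 / 16

By integral comparison, S_n = ∫_1^n x^15 · (log x)^4 dx + O(n^15 · (log n)^4). For the integral, the leading term of ∫_1^n x^15 (log x)^4 dx is n^16/16 · (log n)^4 (by repeated integration by parts; each step lowers the log-exponent and produces a relatively O(1/log n) correction). Hence S_n ~ n^16 · (log n)^4 / 16.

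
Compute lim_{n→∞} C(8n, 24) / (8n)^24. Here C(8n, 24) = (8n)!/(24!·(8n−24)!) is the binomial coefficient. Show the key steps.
lim = 1/24! = 1/620448401733239439360000

With N = 8n → ∞: C(N, 24) / N^24 = [N(N−1)…(N−23)] / (24! · N^24) = (1/24!) · 1 · (1 − 1/(8n)) · … · (1 − 23/(8n)). Each factor → 1 as N → ∞, so the limit is 1/24! = 1/620448401733239439360000.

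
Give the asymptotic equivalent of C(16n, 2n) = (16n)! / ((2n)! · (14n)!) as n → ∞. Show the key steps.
C(16n, 2n) ~ (16777216/823543)^(2n) · sqrt(4/(7π·2n))

Write N = 2n. Apply Stirling to each factorial:
  (8N)! ~ sqrt(2π·8N) · (8N/e)^(8N),
  N! ~ sqrt(2π N) · (N/e)^N,
  (7N)! ~ sqrt(2π·7N) · (7N/e)^(7N).
The exponential factors combine to (8N)^(8N) / (N^N · (7N)^(7N)) = 8^(8N)/7^(7N) = (8^8/7^7)^N = (16777216/823543)^N.
The square-root prefactors combine to sqrt(2π·8N) / (sqrt(2π N)·sqrt(2π·7N)) = sqrt(8 / (2π·7·N)) = sqrt(4/(7π·2n)).
Substituting N = 2n: C(16n, 2n) ~ (16777216/823543)^(2n) · sqrt(4/(7π·2n)).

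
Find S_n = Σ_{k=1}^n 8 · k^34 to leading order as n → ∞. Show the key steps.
S_n ~ 8 · n^35 / 35

By integral comparison (Euler-Maclaurin), Σ_{k=1}^n 8 · k^34 = 8 · ∫_0^n x^34 dx + O(n^34) = 8 · n^35/35 + O(n^34). (Equivalently, Faulhaber's formula gives the same leading term.)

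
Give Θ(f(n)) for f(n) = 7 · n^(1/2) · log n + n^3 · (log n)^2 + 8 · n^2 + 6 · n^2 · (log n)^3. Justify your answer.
f(n) ∈ Θ(n^3 · (log n)^2)

Compare the terms by growth order. For large n, n^a · (log n)^b dominates n^a' · (log n)^b' iff a > a', or (a = a' and b > b'). Ranking the 4 terms shows the dominant one is n^3 · (log n)^2. Hence f(n) ∈ Θ(n^3 · (log n)^2).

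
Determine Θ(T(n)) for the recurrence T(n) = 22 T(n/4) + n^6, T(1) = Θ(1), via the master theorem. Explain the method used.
T(n) = Θ(n^6)

log_4 22 ≈ 2.230. f(n) = n^6 dominates n^(log_4 22) since 6 > 2.230, and the regularity condition a·f(n/b) = 22·(n/4)^6 = (22/4096)·n^6 ≤ c·f(n) holds with c = 22/4096 ≈ 0.00537 < 1. So this is Case 3: T(n) = Θ(f(n)) = Θ(n^6).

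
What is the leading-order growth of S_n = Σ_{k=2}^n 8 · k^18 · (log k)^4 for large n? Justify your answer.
S_n ~ 8 · n^19 · (log n)^4 / 19

By integral comparison, S_n = ∫_1^n 8 · x^18 · (log x)^4 dx + O(n^18 · (log n)^4). For the integral, the leading term of ∫_1^n x^18 (log x)^4 dx is n^19/19 · (log n)^4 (by repeated integration by parts; each step lowers the log-exponent and produces a relatively O(1/log n) correction). Hence S_n ~ 8 · n^19 · (log n)^4 / 19.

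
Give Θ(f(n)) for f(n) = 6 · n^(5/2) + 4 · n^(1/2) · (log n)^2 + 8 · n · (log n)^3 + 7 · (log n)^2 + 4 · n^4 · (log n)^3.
f(n) ∈ Θ(n^4 · (log n)^3)

Compare the terms by growth order. For large n, n^a · (log n)^b dominates n^a' · (log n)^b' iff a > a', or (a = a' and b > b'). Ranking the 5 terms shows the dominant one is 4 · n^4 · (log n)^3. Hence f(n) ∈ Θ(n^4 · (log n)^3).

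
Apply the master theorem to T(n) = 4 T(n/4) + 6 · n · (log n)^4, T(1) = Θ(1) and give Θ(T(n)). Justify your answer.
T(n) = Θ(n · (log n)^5)

Here log_4 4 = 1 and f(n) = 6 · n · (log n)^4 = Θ(n^(log_4 4) · (log n)^4). This is the extended Case 2 of the master theorem (f matches the critical exponent up to log factors), giving T(n) = Θ(n^(log_4 4) · (log n)^(4+1)) = Θ(n · (log n)^5).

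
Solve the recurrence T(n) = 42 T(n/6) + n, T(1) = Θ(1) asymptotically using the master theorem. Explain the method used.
T(n) = Θ(n^(log_6 42))

Master theorem: compare f(n) = n to n^(log_6 42) where log_6 42 ≈ 2.086. Since 1 < log_6 42, we have f(n) = O(n^(log_6 42 − ε)) for some ε > 0 — Case 1. Hence T(n) = Θ(n^(log_6 42)).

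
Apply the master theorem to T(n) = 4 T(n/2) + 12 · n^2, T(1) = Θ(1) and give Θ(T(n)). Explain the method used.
T(n) = Θ(n^2 log n)

log_2 4 = 2, and f(n) = 12 · n^2 = Θ(n^(log_2 4)). This is Case 2 of the master theorem: T(n) = Θ(f(n) · log n) = Θ(n^2 log n).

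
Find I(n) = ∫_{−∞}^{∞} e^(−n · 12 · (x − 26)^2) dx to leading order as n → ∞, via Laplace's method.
I(n) = sqrt(π/(12n))

Here φ(x) = 12 · (x − 26)^2 has its unique minimum at x* = 26 with φ(x*) = 0 and φ''(x*) = 24. Laplace's method gives
  I(n) ~ e^(−n φ(x*)) · sqrt(2π / (n · φ''(x*))) = sqrt(2π / (24n)) = sqrt(π/(12n)).
This is exact: substituting u = (x − 26)·sqrt(12n) gives I(n) = (1/sqrt(12n)) ∫_{−∞}^{∞} e^(−u^2) du = sqrt(π/(12n)).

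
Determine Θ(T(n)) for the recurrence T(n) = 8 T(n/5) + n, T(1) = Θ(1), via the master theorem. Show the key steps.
T(n) = Θ(n^(log_5 8))

Master theorem: compare f(n) = n to n^(log_5 8) where log_5 8 ≈ 1.292. Since 1 < log_5 8, we have f(n) = O(n^(log_5 8 − ε)) for some ε > 0 — Case 1. Hence T(n) = Θ(n^(log_5 8)).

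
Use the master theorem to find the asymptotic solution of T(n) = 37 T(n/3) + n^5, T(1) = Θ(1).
T(n) = Θ(n^5)

log_3 37 ≈ 3.287. f(n) = n^5 dominates n^(log_3 37) since 5 > 3.287, and the regularity condition a·f(n/b) = 37·(n/3)^5 = (37/243)·n^5 ≤ c·f(n) holds with c = 37/243 ≈ 0.152 < 1. So this is Case 3: T(n) = Θ(f(n)) = Θ(n^5).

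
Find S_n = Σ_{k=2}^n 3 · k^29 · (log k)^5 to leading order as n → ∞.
S_n ~ n^30 · (log n)^5 / 10

By integral comparison, S_n = ∫_1^n 3 · x^29 · (log x)^5 dx + O(n^29 · (log n)^5). For the integral, the leading term of ∫_1^n x^29 (log x)^5 dx is n^30/30 · (log n)^5 (by repeated integration by parts; each step lowers the log-exponent and produces a relatively O(1/log n) correction). Hence S_n ~ n^30 · (log n)^5 / 10.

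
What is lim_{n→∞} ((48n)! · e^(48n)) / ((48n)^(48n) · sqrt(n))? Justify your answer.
lim = sqrt(2π·48)

Stirling: (48n)! ~ sqrt(2π·48n) · (48n/e)^(48n). Hence
  (48n)! · e^(48n) / (48n)^(48n) ~ sqrt(2π·48n).
Dividing by sqrt(n): sqrt(2π·48n) / sqrt(n) = sqrt(2π·48) · n^((1−1)/2), so the limit is sqrt(2π·48).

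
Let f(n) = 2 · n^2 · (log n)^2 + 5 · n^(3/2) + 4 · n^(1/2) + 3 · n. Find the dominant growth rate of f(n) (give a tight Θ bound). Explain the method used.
f(n) ∈ Θ(n^2 · (log n)^2)

Compare the terms by growth order. For large n, n^a · (log n)^b dominates n^a' · (log n)^b' iff a > a', or (a = a' and b > b'). Ranking the 4 terms shows the dominant one is 2 · n^2 · (log n)^2. Hence f(n) ∈ Θ(n^2 · (log n)^2).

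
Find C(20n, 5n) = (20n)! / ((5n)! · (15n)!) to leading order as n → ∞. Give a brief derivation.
C(20n, 5n) ~ (256/27)^(5n) · sqrt(2/(3π·5n))

Write N = 5n. Apply Stirling to each factorial:
  (4N)! ~ sqrt(2π·4N) · (4N/e)^(4N),
  N! ~ sqrt(2π N) · (N/e)^N,
  (3N)! ~ sqrt(2π·3N) · (3N/e)^(3N).
The exponential factors combine to (4N)^(4N) / (N^N · (3N)^(3N)) = 4^(4N)/3^(3N) = (4^4/3^3)^N = (256/27)^N.
The square-root prefactors combine to sqrt(2π·4N) / (sqrt(2π N)·sqrt(2π·3N)) = sqrt(4 / (2π·3·N)) = sqrt(2/(3π·5n)).
Substituting N = 5n: C(20n, 5n) ~ (256/27)^(5n) · sqrt(2/(3π·5n)).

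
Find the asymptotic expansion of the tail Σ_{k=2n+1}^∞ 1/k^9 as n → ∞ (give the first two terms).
Σ_{k>2n} 1/k^9 = 1/(8 · (2n)^8) − 1/(2 · (2n)^9) + O(1/(2n)^10)

Compare to the integral: ∫_{2n}^∞ x^(−9) dx = [−x^(−8)/8]_{2n}^∞ = 1/((9−1)·(2n)^8). The Euler-Maclaurin correction adds −f(2n)/2 = −1/(2·(2n)^9). Euler-Maclaurin then gives
  Σ_{k>2n} 1/k^9 = ∫_{2n}^∞ dx/x^9 − 1/(2·(2n)^9) + O(1/(2n)^10).
(Equivalently this is ζ(9) − Σ_{k≤2n} 1/k^9.)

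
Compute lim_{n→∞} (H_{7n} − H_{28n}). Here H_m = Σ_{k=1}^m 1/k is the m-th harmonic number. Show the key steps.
lim = ln(7/28) = −ln 4

Euler-Maclaurin gives H_m = ln m + γ + 1/(2m) + O(1/m^2). The γ and O(1/m) terms cancel in the difference:
  H_{7n} − H_{28n} = ln(7n) − ln(28n) + O(1/n) = ln(7/28) + O(1/n).
Hence the limit is ln(7/28) = −ln 4.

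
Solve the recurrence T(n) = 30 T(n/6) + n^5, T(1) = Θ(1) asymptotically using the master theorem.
T(n) = Θ(n^5)

log_6 30 ≈ 1.898. f(n) = n^5 dominates n^(log_6 30) since 5 > 1.898, and the regularity condition a·f(n/b) = 30·(n/6)^5 = (30/7776)·n^5 ≤ c·f(n) holds with c = 30/7776 ≈ 0.00386 < 1. So this is Case 3: T(n) = Θ(f(n)) = Θ(n^5).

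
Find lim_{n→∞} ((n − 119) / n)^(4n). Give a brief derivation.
lim = e^(−476)

Rewrite as (1 − 119/n)^(4n). By the standard limit (1 + x/n)^n → e^x, we have (1 − 119/n)^n → e^(−119), and raising to the 4th power gives e^(−476).
More precisely, ln[(1 − 119/n)^(4n)] = 4n · ln(1 − 119/n) = 4n · (-119/n + O(1/n^2)) = -476 + O(1/n) → -476.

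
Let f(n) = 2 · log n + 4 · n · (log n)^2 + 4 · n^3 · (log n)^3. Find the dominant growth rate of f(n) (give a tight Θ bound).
f(n) ∈ Θ(n^3 · (log n)^3)

Compare the terms by growth order. For large n, n^a · (log n)^b dominates n^a' · (log n)^b' iff a > a', or (a = a' and b > b'). Ranking the 3 terms shows the dominant one is 4 · n^3 · (log n)^3. Hence f(n) ∈ Θ(n^3 · (log n)^3).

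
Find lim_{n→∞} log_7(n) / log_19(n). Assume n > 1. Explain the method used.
lim = ln(19) / ln(7) = log_7(19)

Change of base: log_7(n) = ln n / ln 7 and log_19(n) = ln n / ln 19. The ratio is (ln n / ln 7) · (ln 19 / ln n) = ln 19 / ln 7, a constant independent of n. So the limit is ln 19 / ln 7 = log_7(19).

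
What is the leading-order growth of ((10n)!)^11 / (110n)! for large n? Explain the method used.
((10n)!)^11/(110n)! ~ ((2π·10n)^(10/2) / sqrt(11)) · 11^(−11·10n)  →  0

Write N = 10n. Stirling: N! ~ sqrt(2π N)(N/e)^N and (11N)! ~ sqrt(2π·11N)·(11N/e)^(11N).
  (N!)^11/(11N)! ~ (2π N)^(11/2) (N/e)^(11N) / [sqrt(2π·11N) (11N/e)^(11N)]
     = (2π N)^(11/2) / sqrt(2π·11N) · (N/(11N))^(11N)
     = (2π N)^((11−1)/2) / sqrt(11) · 11^(−11N).
Since 11^11 > 1, the factor 11^(−11N) decays exponentially, so the ratio → 0. Substituting N = 10n gives the stated form.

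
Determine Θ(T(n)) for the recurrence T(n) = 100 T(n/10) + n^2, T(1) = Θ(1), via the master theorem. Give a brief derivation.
T(n) = Θ(n^2 log n)

log_10 100 = 2, and f(n) = n^2 = Θ(n^(log_10 100)). This is Case 2 of the master theorem: T(n) = Θ(f(n) · log n) = Θ(n^2 log n).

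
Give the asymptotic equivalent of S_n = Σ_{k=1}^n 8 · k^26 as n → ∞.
S_n ~ 8 · n^27 / 27

By integral comparison (Euler-Maclaurin), Σ_{k=1}^n 8 · k^26 = 8 · ∫_0^n x^26 dx + O(n^26) = 8 · n^27/27 + O(n^26). (Equivalently, Faulhaber's formula gives the same leading term.)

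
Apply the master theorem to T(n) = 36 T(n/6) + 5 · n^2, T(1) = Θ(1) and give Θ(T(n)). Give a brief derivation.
T(n) = Θ(n^2 log n)

log_6 36 = 2, and f(n) = 5 · n^2 = Θ(n^(log_6 36)). This is Case 2 of the master theorem: T(n) = Θ(f(n) · log n) = Θ(n^2 log n).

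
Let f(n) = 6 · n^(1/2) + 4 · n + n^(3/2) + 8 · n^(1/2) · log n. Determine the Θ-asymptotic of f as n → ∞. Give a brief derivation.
f(n) ∈ Θ(n^(3/2))

Compare the terms by growth order. For large n, n^a · (log n)^b dominates n^a' · (log n)^b' iff a > a', or (a = a' and b > b'). Ranking the 4 terms shows the dominant one is n^(3/2). Hence f(n) ∈ Θ(n^(3/2)).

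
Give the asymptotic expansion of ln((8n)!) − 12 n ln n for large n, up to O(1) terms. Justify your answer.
ln((8n)!) − 12 n ln n = −4 n ln n + 8(ln 8 − 1) n + (1/2) ln(2π·8n) + O(1/n)

Stirling: ln((8n)!) = 8n ln(8n) − 8n + (1/2) ln(2π·8n) + O(1/n).
Expand 8n ln(8n) = 8n (ln n + ln 8) = 8n ln n + 8n ln 8.
Subtract 12n ln n: leading term is (8 − 12) n ln n = −4 n ln n. The next term is 8n ln 8 − 8n = 8(ln 8 − 1) n. Then the (1/2) ln(2π·8n) correction.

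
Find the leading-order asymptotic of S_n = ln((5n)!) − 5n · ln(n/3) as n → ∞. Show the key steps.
S_n ~ 5n · (ln 15 − 1) + O(ln n)

Stirling: ln((5n)!) = 5n ln(5n) − 5n + O(ln n).
  S_n = 5n ln(5n) − 5n − 5n ln(n/3) + O(ln n)
      = 5n ln(5n) − 5n ln n + 5n ln 3 − 5n + O(ln n)
      = 5n ln 5 + 5n ln 3 − 5n + O(ln n)
      = 5n (ln 15 − 1) + O(ln n).
Numerically ln(15) − 1 ≈ 1.7081.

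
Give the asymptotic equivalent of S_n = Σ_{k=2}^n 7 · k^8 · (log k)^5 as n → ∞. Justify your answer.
S_n ~ 7 · n^9 · (log n)^5 / 9

By integral comparison, S_n = ∫_1^n 7 · x^8 · (log x)^5 dx + O(n^8 · (log n)^5). For the integral, the leading term of ∫_1^n x^8 (log x)^5 dx is n^9/9 · (log n)^5 (by repeated integration by parts; each step lowers the log-exponent and produces a relatively O(1/log n) correction). Hence S_n ~ 7 · n^9 · (log n)^5 / 9.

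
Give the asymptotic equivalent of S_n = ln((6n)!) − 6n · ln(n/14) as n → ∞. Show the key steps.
S_n ~ 6n · (ln 84 − 1) + O(ln n)

Stirling: ln((6n)!) = 6n ln(6n) − 6n + O(ln n).
  S_n = 6n ln(6n) − 6n − 6n ln(n/14) + O(ln n)
      = 6n ln(6n) − 6n ln n + 6n ln 14 − 6n + O(ln n)
      = 6n ln 6 + 6n ln 14 − 6n + O(ln n)
      = 6n (ln 84 − 1) + O(ln n).
Numerically ln(84) − 1 ≈ 3.4308.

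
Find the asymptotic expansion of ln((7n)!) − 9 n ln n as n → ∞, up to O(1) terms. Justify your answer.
ln((7n)!) − 9 n ln n = −2 n ln n + 7(ln 7 − 1) n + (1/2) ln(2π·7n) + O(1/n)

Stirling: ln((7n)!) = 7n ln(7n) − 7n + (1/2) ln(2π·7n) + O(1/n).
Expand 7n ln(7n) = 7n (ln n + ln 7) = 7n ln n + 7n ln 7.
Subtract 9n ln n: leading term is (7 − 9) n ln n = −2 n ln n. The next term is 7n ln 7 − 7n = 7(ln 7 − 1) n. Then the (1/2) ln(2π·7n) correction.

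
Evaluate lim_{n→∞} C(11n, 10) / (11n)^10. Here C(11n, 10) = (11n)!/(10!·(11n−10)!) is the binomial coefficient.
lim = 1/10! = 1/3628800

With N = 11n → ∞: C(N, 10) / N^10 = [N(N−1)…(N−9)] / (10! · N^10) = (1/10!) · 1 · (1 − 1/(11n)) · … · (1 − 9/(11n)). Each factor → 1 as N → ∞, so the limit is 1/10! = 1/3628800.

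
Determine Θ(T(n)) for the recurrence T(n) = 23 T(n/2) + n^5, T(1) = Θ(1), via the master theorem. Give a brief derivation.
T(n) = Θ(n^5)

log_2 23 ≈ 4.524. f(n) = n^5 dominates n^(log_2 23) since 5 > 4.524, and the regularity condition a·f(n/b) = 23·(n/2)^5 = (23/32)·n^5 ≤ c·f(n) holds with c = 23/32 ≈ 0.719 < 1. So this is Case 3: T(n) = Θ(f(n)) = Θ(n^5).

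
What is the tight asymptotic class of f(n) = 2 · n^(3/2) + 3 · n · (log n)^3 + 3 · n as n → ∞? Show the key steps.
f(n) ∈ Θ(n^(3/2))

Compare the terms by growth order. For large n, n^a · (log n)^b dominates n^a' · (log n)^b' iff a > a', or (a = a' and b > b'). Ranking the 3 terms shows the dominant one is 2 · n^(3/2). Hence f(n) ∈ Θ(n^(3/2)).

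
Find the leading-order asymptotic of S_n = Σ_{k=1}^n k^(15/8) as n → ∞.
S_n ~ (8/23) · n^(23/8)

Integral comparison: Σ_{k=1}^n k^(15/8) = ∫_0^n x^(15/8) dx + O(n^(15/8)). The integral is n^(1 + 15/8) / (1 + 15/8) = n^((15+8)/8) / ((15+8)/8) = (8/23) · n^(23/8).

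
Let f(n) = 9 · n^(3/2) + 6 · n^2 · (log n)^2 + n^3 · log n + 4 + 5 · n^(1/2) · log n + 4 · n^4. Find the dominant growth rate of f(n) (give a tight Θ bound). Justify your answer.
f(n) ∈ Θ(n^4)

Compare the terms by growth order. For large n, n^a · (log n)^b dominates n^a' · (log n)^b' iff a > a', or (a = a' and b > b'). Ranking the 6 terms shows the dominant one is 4 · n^4. Hence f(n) ∈ Θ(n^4).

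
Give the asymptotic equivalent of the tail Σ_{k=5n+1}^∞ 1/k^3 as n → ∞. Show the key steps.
Σ_{k>5n} 1/k^3 ~ 1/(2 · (5n)^2)

Compare to the integral: ∫_{5n}^∞ x^(−3) dx = [−x^(−2)/2]_{5n}^∞ = 1/((3−1)·(5n)^2). Euler-Maclaurin then gives
  Σ_{k>5n} 1/k^3 = ∫_{5n}^∞ dx/x^3 − 1/(2·(5n)^3) + O(1/(5n)^4).
(Equivalently this is ζ(3) − Σ_{k≤5n} 1/k^3.)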